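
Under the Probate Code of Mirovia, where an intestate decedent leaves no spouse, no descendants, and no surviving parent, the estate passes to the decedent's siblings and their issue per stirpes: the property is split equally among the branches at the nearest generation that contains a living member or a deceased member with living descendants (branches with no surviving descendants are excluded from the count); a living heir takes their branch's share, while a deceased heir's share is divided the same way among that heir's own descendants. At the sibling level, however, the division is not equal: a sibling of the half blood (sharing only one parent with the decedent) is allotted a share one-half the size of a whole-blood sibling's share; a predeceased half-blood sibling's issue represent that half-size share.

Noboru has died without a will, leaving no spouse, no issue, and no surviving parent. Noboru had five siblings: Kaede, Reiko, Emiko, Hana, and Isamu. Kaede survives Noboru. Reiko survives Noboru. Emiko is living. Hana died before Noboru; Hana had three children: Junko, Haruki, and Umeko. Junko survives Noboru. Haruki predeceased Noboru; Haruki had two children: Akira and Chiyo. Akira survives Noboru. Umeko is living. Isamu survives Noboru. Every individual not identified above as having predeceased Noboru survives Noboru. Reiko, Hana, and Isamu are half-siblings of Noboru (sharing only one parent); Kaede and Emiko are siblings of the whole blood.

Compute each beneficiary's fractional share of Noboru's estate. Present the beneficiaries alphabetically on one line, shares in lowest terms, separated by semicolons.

No spouse, descendants, or parent survives, so the estate passes to Noboru's siblings per stirpes.
Half-blood siblings count for one-half the weight of whole-blood siblings at the initial division.
Dividing 1 in proportion to weights (total weight 7/2): Kaede (weight 1) → 2/7; Reiko (weight 1/2) → 1/7; Emiko (weight 1) → 2/7; Hana (weight 1/2) → 1/7; Isamu (weight 1/2) → 1/7.
Kaede is living and takes 2/7.
Reiko is living and takes 1/7.
Emiko is living and takes 2/7.
Hana predeceased; the 1/7 allotted to Hana's branch passes to Hana's issue by representation.
The 1/7 is divided into 3 equal shares of 1/21 among Junko, Haruki, Umeko.
Junko is living and takes 1/21.
Haruki predeceased; the 1/21 allotted to Haruki's branch passes to Haruki's issue by representation.
The 1/21 is divided into 2 equal shares of 1/42 among Akira, Chiyo.
Akira is living and takes 1/42.
Chiyo is living and takes 1/42.
Umeko is living and takes 1/21.
Isamu is living and takes 1/7.

Akira 1/42; Chiyo 1/42; Emiko 2/7; Isamu 1/7; Junko 1/21; Kaede 2/7; Reiko 1/7; Umeko 1/21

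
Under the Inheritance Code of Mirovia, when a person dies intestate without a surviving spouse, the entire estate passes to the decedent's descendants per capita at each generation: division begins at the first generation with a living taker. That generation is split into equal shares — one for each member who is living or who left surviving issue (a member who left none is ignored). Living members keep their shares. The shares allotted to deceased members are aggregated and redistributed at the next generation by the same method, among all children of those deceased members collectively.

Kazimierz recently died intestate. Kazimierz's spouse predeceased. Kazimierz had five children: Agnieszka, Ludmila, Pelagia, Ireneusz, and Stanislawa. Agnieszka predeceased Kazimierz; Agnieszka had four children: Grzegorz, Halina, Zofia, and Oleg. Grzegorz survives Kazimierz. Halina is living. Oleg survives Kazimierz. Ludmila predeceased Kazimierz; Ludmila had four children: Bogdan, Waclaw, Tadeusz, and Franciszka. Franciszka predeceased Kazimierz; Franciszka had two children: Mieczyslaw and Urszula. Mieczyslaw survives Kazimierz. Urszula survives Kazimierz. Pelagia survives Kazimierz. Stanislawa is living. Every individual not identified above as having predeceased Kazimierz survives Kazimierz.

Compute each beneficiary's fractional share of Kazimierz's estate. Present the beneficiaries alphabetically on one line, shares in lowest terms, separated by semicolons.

Bogdan 1/20; Grzegorz 1/20; Halina 1/20; Ireneusz 1/5; Mieczyslaw 1/40; Oleg 1/20; Pelagia 1/5; Stanislawa 1/5; Tadeusz 1/20; Urszula 1/40; Waclaw 1/20; Zofia 1/20

There is no surviving spouse, so the entire estate passes to Kazimierz's descendants per capita at each generation.
At generation 1 (Agnieszka, Ludmila, Pelagia, Ireneusz, Stanislawa) there are 5 shares of (1)/5 = 1/5 each.
Living: Pelagia, Ireneusz, and Stanislawa — each takes 1/5.
Deceased: Agnieszka and Ludmila. Their combined 2/5 is pooled and carried to generation 2.
At generation 2 (Grzegorz, Halina, Zofia, Oleg, Bogdan, Waclaw, Tadeusz, Franciszka) there are 8 shares of (2/5)/8 = 1/20 each.
Living: Grzegorz, Halina, Zofia, Oleg, Bogdan, Waclaw, and Tadeusz — each takes 1/20.
Deceased: Franciszka. That 1/20 share is carried to generation 3.
At generation 3 (Mieczyslaw, Urszula) there are 2 shares of (1/20)/2 = 1/40 each.
Living: Mieczyslaw and Urszula — each takes 1/40.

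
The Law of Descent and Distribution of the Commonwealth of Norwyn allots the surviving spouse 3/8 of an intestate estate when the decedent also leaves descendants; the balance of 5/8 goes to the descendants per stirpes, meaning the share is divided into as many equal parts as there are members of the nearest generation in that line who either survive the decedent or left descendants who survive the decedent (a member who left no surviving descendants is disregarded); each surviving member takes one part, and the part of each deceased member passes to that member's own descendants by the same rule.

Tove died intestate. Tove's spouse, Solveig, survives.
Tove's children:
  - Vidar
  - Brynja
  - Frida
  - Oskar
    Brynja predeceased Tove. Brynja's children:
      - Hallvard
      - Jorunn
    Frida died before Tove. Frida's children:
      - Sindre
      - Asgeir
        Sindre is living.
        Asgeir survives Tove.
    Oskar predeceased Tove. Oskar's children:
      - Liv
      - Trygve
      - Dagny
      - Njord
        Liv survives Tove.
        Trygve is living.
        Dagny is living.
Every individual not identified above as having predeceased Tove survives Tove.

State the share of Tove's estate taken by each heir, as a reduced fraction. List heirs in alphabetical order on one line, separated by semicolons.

Asgeir 5/64; Dagny 5/128; Hallvard 5/64; Jorunn 5/64; Liv 5/128; Njord 5/128; Sindre 5/64; Solveig 3/8; Trygve 5/128; Vidar 5/32

Solveig, as surviving spouse, takes 3/8.
The remaining 5/8 passes to Tove's descendants per stirpes.
The 5/8 is divided into 4 equal shares of 5/32 among Vidar, Brynja, Frida, Oskar.
Vidar is living and takes 5/32.
Brynja predeceased; the 5/32 allotted to Brynja's branch passes to Brynja's issue by representation.
The 5/32 is divided into 2 equal shares of 5/64 among Hallvard, Jorunn.
Hallvard is living and takes 5/64.
Jorunn is living and takes 5/64.
Frida predeceased; the 5/32 allotted to Frida's branch passes to Frida's issue by representation.
The 5/32 is divided into 2 equal shares of 5/64 among Sindre, Asgeir.
Sindre is living and takes 5/64.
Asgeir is living and takes 5/64.
Oskar predeceased; the 5/32 allotted to Oskar's branch passes to Oskar's issue by representation.
The 5/32 is divided into 4 equal shares of 5/128 among Liv, Trygve, Dagny, Njord.
Liv is living and takes 5/128.
Trygve is living and takes 5/128.
Dagny is living and takes 5/128.
Njord is living and takes 5/128.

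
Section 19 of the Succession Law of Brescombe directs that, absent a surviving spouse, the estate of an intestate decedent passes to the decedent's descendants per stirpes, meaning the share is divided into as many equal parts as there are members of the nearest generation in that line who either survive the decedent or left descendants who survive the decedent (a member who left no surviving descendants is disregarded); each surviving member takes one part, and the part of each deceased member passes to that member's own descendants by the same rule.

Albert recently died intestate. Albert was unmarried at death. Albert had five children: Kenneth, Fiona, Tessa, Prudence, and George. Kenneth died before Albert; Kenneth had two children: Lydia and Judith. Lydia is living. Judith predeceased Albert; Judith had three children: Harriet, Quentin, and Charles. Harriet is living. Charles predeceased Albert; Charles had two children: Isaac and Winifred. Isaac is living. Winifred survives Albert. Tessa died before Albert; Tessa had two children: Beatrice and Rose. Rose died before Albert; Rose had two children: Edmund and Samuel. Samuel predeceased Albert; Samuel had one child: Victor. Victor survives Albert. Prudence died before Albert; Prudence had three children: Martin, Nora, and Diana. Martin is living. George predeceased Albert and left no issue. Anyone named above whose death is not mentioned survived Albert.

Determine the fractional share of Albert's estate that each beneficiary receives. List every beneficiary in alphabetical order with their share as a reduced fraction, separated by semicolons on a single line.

Beatrice 1/8; Diana 1/12; Edmund 1/16; Fiona 1/4; Harriet 1/24; Isaac 1/48; Lydia 1/8; Martin 1/12; Nora 1/12; Quentin 1/24; Victor 1/16; Winifred 1/48

There is no surviving spouse, so the entire estate passes to Albert's descendants per stirpes.
George left no surviving issue, so that branch lapses and is disregarded.
The estate is divided into 4 equal shares of 1/4 among Kenneth, Fiona, Tessa, Prudence.
Kenneth predeceased; the 1/4 allotted to Kenneth's branch passes to Kenneth's issue by representation.
The 1/4 is divided into 2 equal shares of 1/8 among Lydia, Judith.
Lydia is living and takes 1/8.
Judith predeceased; the 1/8 allotted to Judith's branch passes to Judith's issue by representation.
The 1/8 is divided into 3 equal shares of 1/24 among Harriet, Quentin, Charles.
Harriet is living and takes 1/24.
Quentin is living and takes 1/24.
Charles predeceased; the 1/24 allotted to Charles's branch passes to Charles's issue by representation.
The 1/24 is divided into 2 equal shares of 1/48 among Isaac, Winifred.
Isaac is living and takes 1/48.
Winifred is living and takes 1/48.
Fiona is living and takes 1/4.
Tessa predeceased; the 1/4 allotted to Tessa's branch passes to Tessa's issue by representation.
The 1/4 is divided into 2 equal shares of 1/8 among Beatrice, Rose.
Beatrice is living and takes 1/8.
Rose predeceased; the 1/8 allotted to Rose's branch passes to Rose's issue by representation.
The 1/8 is divided into 2 equal shares of 1/16 among Edmund, Samuel.
Edmund is living and takes 1/16.
Samuel predeceased; the 1/16 allotted to Samuel's branch passes to Samuel's issue by representation.
Victor is the sole taker at this level and receives the full 1/16.
Prudence predeceased; the 1/4 allotted to Prudence's branch passes to Prudence's issue by representation.
The 1/4 is divided into 3 equal shares of 1/12 among Martin, Nora, Diana.
Martin is living and takes 1/12.
Nora is living and takes 1/12.
Diana is living and takes 1/12.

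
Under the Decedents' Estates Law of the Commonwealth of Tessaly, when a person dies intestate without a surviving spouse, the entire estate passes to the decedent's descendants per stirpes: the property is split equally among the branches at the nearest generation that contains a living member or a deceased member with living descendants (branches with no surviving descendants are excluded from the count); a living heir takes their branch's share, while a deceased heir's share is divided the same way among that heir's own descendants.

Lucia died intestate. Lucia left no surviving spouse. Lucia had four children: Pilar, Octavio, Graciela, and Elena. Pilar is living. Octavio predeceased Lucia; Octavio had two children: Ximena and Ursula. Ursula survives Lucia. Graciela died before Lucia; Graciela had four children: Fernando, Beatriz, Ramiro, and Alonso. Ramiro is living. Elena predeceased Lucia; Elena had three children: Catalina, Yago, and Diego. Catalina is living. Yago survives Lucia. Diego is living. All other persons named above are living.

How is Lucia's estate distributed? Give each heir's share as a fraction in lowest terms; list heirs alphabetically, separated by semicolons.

Alonso 1/16; Beatriz 1/16; Catalina 1/12; Diego 1/12; Fernando 1/16; Pilar 1/4; Ramiro 1/16; Ursula 1/8; Ximena 1/8; Yago 1/12

There is no surviving spouse, so the entire estate passes to Lucia's descendants per stirpes.
The estate is divided into 4 equal shares of 1/4 among Pilar, Octavio, Graciela, Elena.
Pilar is living and takes 1/4.
Octavio predeceased; the 1/4 allotted to Octavio's branch passes to Octavio's issue by representation.
The 1/4 is divided into 2 equal shares of 1/8 among Ximena, Ursula.
Ximena is living and takes 1/8.
Ursula is living and takes 1/8.
Graciela predeceased; the 1/4 allotted to Graciela's branch passes to Graciela's issue by representation.
The 1/4 is divided into 4 equal shares of 1/16 among Fernando, Beatriz, Ramiro, Alonso.
Fernando is living and takes 1/16.
Beatriz is living and takes 1/16.
Ramiro is living and takes 1/16.
Alonso is living and takes 1/16.
Elena predeceased; the 1/4 allotted to Elena's branch passes to Elena's issue by representation.
The 1/4 is divided into 3 equal shares of 1/12 among Catalina, Yago, Diego.
Catalina is living and takes 1/12.
Yago is living and takes 1/12.
Diego is living and takes 1/12.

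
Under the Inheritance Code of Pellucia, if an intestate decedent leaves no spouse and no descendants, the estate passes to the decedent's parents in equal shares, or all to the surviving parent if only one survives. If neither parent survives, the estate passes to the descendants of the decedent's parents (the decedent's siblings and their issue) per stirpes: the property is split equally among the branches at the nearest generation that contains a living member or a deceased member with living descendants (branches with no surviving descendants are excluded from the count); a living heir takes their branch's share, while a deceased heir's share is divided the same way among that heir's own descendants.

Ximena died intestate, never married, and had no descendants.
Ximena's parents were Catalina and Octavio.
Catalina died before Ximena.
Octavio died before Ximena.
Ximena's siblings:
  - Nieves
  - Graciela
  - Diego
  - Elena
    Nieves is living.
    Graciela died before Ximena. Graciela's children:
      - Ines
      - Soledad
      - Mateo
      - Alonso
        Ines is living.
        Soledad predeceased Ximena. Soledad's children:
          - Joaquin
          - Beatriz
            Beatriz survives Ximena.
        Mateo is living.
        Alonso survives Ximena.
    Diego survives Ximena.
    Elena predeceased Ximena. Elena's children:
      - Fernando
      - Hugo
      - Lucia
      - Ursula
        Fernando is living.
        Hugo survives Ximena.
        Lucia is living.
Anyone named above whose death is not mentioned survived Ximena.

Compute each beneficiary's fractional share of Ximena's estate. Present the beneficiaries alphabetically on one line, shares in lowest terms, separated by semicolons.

Alonso 1/16; Beatriz 1/32; Diego 1/4; Fernando 1/16; Hugo 1/16; Ines 1/16; Joaquin 1/32; Lucia 1/16; Mateo 1/16; Nieves 1/4; Ursula 1/16

Neither parent survives and there are no descendants, so the estate passes to Ximena's siblings and their issue per stirpes.
The estate is divided into 4 equal shares of 1/4 among Nieves, Graciela, Diego, Elena.
Nieves is living and takes 1/4.
Graciela predeceased; the 1/4 allotted to Graciela's branch passes to Graciela's issue by representation.
The 1/4 is divided into 4 equal shares of 1/16 among Ines, Soledad, Mateo, Alonso.
Ines is living and takes 1/16.
Soledad predeceased; the 1/16 allotted to Soledad's branch passes to Soledad's issue by representation.
The 1/16 is divided into 2 equal shares of 1/32 among Joaquin, Beatriz.
Joaquin is living and takes 1/32.
Beatriz is living and takes 1/32.
Mateo is living and takes 1/16.
Alonso is living and takes 1/16.
Diego is living and takes 1/4.
Elena predeceased; the 1/4 allotted to Elena's branch passes to Elena's issue by representation.
The 1/4 is divided into 4 equal shares of 1/16 among Fernando, Hugo, Lucia, Ursula.
Fernando is living and takes 1/16.
Hugo is living and takes 1/16.
Lucia is living and takes 1/16.
Ursula is living and takes 1/16.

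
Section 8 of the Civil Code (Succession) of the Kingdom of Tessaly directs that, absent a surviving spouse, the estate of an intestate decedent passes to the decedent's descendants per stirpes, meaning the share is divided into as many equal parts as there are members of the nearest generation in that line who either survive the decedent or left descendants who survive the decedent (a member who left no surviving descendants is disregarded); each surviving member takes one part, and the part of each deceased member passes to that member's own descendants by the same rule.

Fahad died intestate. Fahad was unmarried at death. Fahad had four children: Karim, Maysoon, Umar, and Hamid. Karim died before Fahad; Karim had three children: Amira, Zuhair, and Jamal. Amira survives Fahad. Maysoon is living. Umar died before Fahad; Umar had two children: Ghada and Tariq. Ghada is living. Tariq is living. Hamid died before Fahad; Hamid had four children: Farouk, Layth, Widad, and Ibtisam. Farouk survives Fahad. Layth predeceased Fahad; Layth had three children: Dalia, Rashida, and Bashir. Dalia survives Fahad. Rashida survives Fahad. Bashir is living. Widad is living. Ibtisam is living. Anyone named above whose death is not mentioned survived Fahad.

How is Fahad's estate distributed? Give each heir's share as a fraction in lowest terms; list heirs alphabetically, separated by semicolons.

There is no surviving spouse, so the entire estate passes to Fahad's descendants per stirpes.
The estate is divided into 4 equal shares of 1/4 among Karim, Maysoon, Umar, Hamid.
Karim predeceased; the 1/4 allotted to Karim's branch passes to Karim's issue by representation.
The 1/4 is divided into 3 equal shares of 1/12 among Amira, Zuhair, Jamal.
Amira is living and takes 1/12.
Zuhair is living and takes 1/12.
Jamal is living and takes 1/12.
Maysoon is living and takes 1/4.
Umar predeceased; the 1/4 allotted to Umar's branch passes to Umar's issue by representation.
The 1/4 is divided into 2 equal shares of 1/8 among Ghada, Tariq.
Ghada is living and takes 1/8.
Tariq is living and takes 1/8.
Hamid predeceased; the 1/4 allotted to Hamid's branch passes to Hamid's issue by representation.
The 1/4 is divided into 4 equal shares of 1/16 among Farouk, Layth, Widad, Ibtisam.
Farouk is living and takes 1/16.
Layth predeceased; the 1/16 allotted to Layth's branch passes to Layth's issue by representation.
The 1/16 is divided into 3 equal shares of 1/48 among Dalia, Rashida, Bashir.
Dalia is living and takes 1/48.
Rashida is living and takes 1/48.
Bashir is living and takes 1/48.
Widad is living and takes 1/16.
Ibtisam is living and takes 1/16.

Amira 1/12; Bashir 1/48; Dalia 1/48; Farouk 1/16; Ghada 1/8; Ibtisam 1/16; Jamal 1/12; Maysoon 1/4; Rashida 1/48; Tariq 1/8; Widad 1/16; Zuhair 1/12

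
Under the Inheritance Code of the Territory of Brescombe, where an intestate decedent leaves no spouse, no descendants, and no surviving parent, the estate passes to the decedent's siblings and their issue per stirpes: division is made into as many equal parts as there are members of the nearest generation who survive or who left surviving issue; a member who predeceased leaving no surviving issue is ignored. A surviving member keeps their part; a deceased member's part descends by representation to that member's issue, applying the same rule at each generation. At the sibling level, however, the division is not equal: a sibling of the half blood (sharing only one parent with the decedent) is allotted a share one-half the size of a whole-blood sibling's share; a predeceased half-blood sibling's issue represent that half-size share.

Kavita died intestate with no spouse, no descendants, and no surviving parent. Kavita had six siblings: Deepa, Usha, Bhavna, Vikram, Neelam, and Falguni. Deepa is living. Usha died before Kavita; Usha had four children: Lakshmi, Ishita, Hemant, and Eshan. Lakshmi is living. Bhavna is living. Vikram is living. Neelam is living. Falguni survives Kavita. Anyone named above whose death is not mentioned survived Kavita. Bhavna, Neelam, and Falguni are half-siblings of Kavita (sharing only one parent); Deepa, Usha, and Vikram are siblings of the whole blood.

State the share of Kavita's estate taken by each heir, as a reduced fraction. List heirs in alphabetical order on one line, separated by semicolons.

Bhavna 1/9; Deepa 2/9; Eshan 1/18; Falguni 1/9; Hemant 1/18; Ishita 1/18; Lakshmi 1/18; Neelam 1/9; Vikram 2/9

No spouse, descendants, or parent survives, so the estate passes to Kavita's siblings per stirpes.
Half-blood siblings count for one-half the weight of whole-blood siblings at the initial division.
Dividing 1 in proportion to weights (total weight 9/2): Deepa (weight 1) → 2/9; Usha (weight 1) → 2/9; Bhavna (weight 1/2) → 1/9; Vikram (weight 1) → 2/9; Neelam (weight 1/2) → 1/9; Falguni (weight 1/2) → 1/9.
Deepa is living and takes 2/9.
Usha predeceased; the 2/9 allotted to Usha's branch passes to Usha's issue by representation.
The 2/9 is divided into 4 equal shares of 1/18 among Lakshmi, Ishita, Hemant, Eshan.
Lakshmi is living and takes 1/18.
Ishita is living and takes 1/18.
Hemant is living and takes 1/18.
Eshan is living and takes 1/18.
Bhavna is living and takes 1/9.
Vikram is living and takes 2/9.
Neelam is living and takes 1/9.
Falguni is living and takes 1/9.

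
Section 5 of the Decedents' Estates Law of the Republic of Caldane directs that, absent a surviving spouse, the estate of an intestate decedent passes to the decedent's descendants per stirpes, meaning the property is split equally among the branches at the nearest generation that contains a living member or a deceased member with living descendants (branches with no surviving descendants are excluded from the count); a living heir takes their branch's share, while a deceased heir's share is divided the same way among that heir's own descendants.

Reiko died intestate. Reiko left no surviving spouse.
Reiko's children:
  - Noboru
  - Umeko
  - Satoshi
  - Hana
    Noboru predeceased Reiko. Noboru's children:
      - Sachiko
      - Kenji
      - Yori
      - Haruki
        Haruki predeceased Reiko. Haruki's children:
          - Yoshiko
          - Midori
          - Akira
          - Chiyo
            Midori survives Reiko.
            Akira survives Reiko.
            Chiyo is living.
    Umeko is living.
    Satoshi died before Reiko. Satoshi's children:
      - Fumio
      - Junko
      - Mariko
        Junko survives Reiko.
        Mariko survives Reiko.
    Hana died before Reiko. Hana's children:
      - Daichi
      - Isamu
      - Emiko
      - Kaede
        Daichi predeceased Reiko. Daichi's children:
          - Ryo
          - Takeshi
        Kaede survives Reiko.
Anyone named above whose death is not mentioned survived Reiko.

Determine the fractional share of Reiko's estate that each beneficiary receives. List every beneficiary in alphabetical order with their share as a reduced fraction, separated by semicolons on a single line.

Akira 1/64; Chiyo 1/64; Emiko 1/16; Fumio 1/12; Isamu 1/16; Junko 1/12; Kaede 1/16; Kenji 1/16; Mariko 1/12; Midori 1/64; Ryo 1/32; Sachiko 1/16; Takeshi 1/32; Umeko 1/4; Yori 1/16; Yoshiko 1/64

There is no surviving spouse, so the entire estate passes to Reiko's descendants per stirpes.
The estate is divided into 4 equal shares of 1/4 among Noboru, Umeko, Satoshi, Hana.
Noboru predeceased; the 1/4 allotted to Noboru's branch passes to Noboru's issue by representation.
The 1/4 is divided into 4 equal shares of 1/16 among Sachiko, Kenji, Yori, Haruki.
Sachiko is living and takes 1/16.
Kenji is living and takes 1/16.
Yori is living and takes 1/16.
Haruki predeceased; the 1/16 allotted to Haruki's branch passes to Haruki's issue by representation.
The 1/16 is divided into 4 equal shares of 1/64 among Yoshiko, Midori, Akira, Chiyo.
Yoshiko is living and takes 1/64.
Midori is living and takes 1/64.
Akira is living and takes 1/64.
Chiyo is living and takes 1/64.
Umeko is living and takes 1/4.
Satoshi predeceased; the 1/4 allotted to Satoshi's branch passes to Satoshi's issue by representation.
The 1/4 is divided into 3 equal shares of 1/12 among Fumio, Junko, Mariko.
Fumio is living and takes 1/12.
Junko is living and takes 1/12.
Mariko is living and takes 1/12.
Hana predeceased; the 1/4 allotted to Hana's branch passes to Hana's issue by representation.
The 1/4 is divided into 4 equal shares of 1/16 among Daichi, Isamu, Emiko, Kaede.
Daichi predeceased; the 1/16 allotted to Daichi's branch passes to Daichi's issue by representation.
The 1/16 is divided into 2 equal shares of 1/32 among Ryo, Takeshi.
Ryo is living and takes 1/32.
Takeshi is living and takes 1/32.
Isamu is living and takes 1/16.
Emiko is living and takes 1/16.
Kaede is living and takes 1/16.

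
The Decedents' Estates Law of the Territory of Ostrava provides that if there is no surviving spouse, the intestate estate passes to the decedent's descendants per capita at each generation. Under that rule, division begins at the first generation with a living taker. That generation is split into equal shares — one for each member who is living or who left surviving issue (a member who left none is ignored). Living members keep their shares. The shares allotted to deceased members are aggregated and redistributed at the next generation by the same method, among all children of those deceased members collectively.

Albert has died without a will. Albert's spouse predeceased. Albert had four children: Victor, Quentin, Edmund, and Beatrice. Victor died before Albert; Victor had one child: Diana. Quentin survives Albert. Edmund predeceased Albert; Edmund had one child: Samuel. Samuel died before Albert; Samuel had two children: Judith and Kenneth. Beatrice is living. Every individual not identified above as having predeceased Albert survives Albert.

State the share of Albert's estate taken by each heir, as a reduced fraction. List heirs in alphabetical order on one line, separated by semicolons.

Beatrice 1/4; Diana 1/4; Judith 1/8; Kenneth 1/8; Quentin 1/4

There is no surviving spouse, so the entire estate passes to Albert's descendants per capita at each generation.
At generation 1 (Victor, Quentin, Edmund, Beatrice) there are 4 shares of (1)/4 = 1/4 each.
Living: Quentin and Beatrice — each takes 1/4.
Deceased: Victor and Edmund. Their combined 1/2 is pooled and carried to generation 2.
At generation 2 (Diana, Samuel) there are 2 shares of (1/2)/2 = 1/4 each.
Living: Diana — each takes 1/4.
Deceased: Samuel. That 1/4 share is carried to generation 3.
At generation 3 (Judith, Kenneth) there are 2 shares of (1/4)/2 = 1/8 each.
Living: Judith and Kenneth — each takes 1/8.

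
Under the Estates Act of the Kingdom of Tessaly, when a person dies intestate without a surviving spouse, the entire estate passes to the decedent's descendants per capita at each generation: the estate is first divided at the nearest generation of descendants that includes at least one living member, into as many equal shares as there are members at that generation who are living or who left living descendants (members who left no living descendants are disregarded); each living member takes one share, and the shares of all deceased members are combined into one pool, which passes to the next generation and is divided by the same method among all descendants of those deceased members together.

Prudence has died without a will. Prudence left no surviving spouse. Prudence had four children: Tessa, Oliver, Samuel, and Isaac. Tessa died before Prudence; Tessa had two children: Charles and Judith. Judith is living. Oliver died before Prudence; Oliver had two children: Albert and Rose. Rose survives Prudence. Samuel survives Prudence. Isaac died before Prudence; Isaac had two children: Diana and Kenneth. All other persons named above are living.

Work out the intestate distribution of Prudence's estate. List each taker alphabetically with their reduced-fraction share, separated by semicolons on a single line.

Albert 1/8; Charles 1/8; Diana 1/8; Judith 1/8; Kenneth 1/8; Rose 1/8; Samuel 1/4

There is no surviving spouse, so the entire estate passes to Prudence's descendants per capita at each generation.
At generation 1 (Tessa, Oliver, Samuel, Isaac) there are 4 shares of (1)/4 = 1/4 each.
Living: Samuel — each takes 1/4.
Deceased: Tessa, Oliver, and Isaac. Their combined 3/4 is pooled and carried to generation 2.
At generation 2 (Charles, Judith, Albert, Rose, Diana, Kenneth) there are 6 shares of (3/4)/6 = 1/8 each.
Living: Charles, Judith, Albert, Rose, Diana, and Kenneth — each takes 1/8.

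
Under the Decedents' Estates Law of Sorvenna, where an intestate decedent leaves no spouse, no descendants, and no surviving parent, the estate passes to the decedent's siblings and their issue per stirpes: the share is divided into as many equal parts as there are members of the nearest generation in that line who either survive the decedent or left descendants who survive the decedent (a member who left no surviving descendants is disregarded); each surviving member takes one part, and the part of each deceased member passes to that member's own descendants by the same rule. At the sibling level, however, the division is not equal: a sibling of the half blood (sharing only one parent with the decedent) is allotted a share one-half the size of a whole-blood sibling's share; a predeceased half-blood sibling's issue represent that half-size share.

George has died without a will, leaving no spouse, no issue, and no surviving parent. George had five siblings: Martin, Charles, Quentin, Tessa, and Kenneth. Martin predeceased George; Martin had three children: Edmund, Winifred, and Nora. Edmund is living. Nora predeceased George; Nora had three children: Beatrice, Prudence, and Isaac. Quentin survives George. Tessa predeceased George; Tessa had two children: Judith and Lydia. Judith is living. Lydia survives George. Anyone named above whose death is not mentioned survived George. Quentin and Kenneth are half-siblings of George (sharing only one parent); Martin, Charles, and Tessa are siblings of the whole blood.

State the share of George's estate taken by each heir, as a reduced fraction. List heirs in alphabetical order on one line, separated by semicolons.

No spouse, descendants, or parent survives, so the estate passes to George's siblings per stirpes.
Half-blood siblings count for one-half the weight of whole-blood siblings at the initial division.
Dividing 1 in proportion to weights (total weight 4): Martin (weight 1) → 1/4; Charles (weight 1) → 1/4; Quentin (weight 1/2) → 1/8; Tessa (weight 1) → 1/4; Kenneth (weight 1/2) → 1/8.
Martin predeceased; the 1/4 allotted to Martin's branch passes to Martin's issue by representation.
The 1/4 is divided into 3 equal shares of 1/12 among Edmund, Winifred, Nora.
Edmund is living and takes 1/12.
Winifred is living and takes 1/12.
Nora predeceased; the 1/12 allotted to Nora's branch passes to Nora's issue by representation.
The 1/12 is divided into 3 equal shares of 1/36 among Beatrice, Prudence, Isaac.
Beatrice is living and takes 1/36.
Prudence is living and takes 1/36.
Isaac is living and takes 1/36.
Charles is living and takes 1/4.
Quentin is living and takes 1/8.
Tessa predeceased; the 1/4 allotted to Tessa's branch passes to Tessa's issue by representation.
The 1/4 is divided into 2 equal shares of 1/8 among Judith, Lydia.
Judith is living and takes 1/8.
Lydia is living and takes 1/8.
Kenneth is living and takes 1/8.

Beatrice 1/36; Charles 1/4; Edmund 1/12; Isaac 1/36; Judith 1/8; Kenneth 1/8; Lydia 1/8; Prudence 1/36; Quentin 1/8; Winifred 1/12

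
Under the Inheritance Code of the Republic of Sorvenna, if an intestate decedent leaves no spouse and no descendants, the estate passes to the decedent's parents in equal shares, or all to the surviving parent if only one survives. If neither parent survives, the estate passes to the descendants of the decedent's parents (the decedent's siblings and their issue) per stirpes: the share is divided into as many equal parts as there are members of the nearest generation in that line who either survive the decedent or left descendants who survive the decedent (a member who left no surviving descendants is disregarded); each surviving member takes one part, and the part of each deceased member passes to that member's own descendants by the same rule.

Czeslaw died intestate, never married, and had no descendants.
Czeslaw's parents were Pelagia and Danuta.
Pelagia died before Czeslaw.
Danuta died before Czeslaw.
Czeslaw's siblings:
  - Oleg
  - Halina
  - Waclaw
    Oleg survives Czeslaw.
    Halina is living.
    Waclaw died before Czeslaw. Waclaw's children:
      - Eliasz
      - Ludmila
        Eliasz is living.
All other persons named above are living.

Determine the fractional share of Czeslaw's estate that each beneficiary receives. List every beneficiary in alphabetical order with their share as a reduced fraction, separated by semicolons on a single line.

Eliasz 1/6; Halina 1/3; Ludmila 1/6; Oleg 1/3

Neither parent survives and there are no descendants, so the estate passes to Czeslaw's siblings and their issue per stirpes.
The estate is divided into 3 equal shares of 1/3 among Oleg, Halina, Waclaw.
Oleg is living and takes 1/3.
Halina is living and takes 1/3.
Waclaw predeceased; the 1/3 allotted to Waclaw's branch passes to Waclaw's issue by representation.
The 1/3 is divided into 2 equal shares of 1/6 among Eliasz, Ludmila.
Eliasz is living and takes 1/6.
Ludmila is living and takes 1/6.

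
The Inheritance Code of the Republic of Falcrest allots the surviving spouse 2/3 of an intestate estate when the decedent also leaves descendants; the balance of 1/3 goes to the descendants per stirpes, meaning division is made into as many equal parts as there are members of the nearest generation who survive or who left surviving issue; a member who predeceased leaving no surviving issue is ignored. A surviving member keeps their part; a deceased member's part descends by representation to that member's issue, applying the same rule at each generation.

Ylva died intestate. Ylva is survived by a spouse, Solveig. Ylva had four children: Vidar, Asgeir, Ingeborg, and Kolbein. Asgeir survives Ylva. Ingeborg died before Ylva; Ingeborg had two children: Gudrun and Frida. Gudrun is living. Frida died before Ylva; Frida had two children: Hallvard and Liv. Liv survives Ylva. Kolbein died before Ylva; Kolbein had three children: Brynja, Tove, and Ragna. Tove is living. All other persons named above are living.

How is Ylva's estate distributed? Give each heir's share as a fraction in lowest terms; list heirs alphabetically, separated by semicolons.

Asgeir 1/12; Brynja 1/36; Gudrun 1/24; Hallvard 1/48; Liv 1/48; Ragna 1/36; Solveig 2/3; Tove 1/36; Vidar 1/12

Solveig, as surviving spouse, takes 2/3.
The remaining 1/3 passes to Ylva's descendants per stirpes.
The 1/3 is divided into 4 equal shares of 1/12 among Vidar, Asgeir, Ingeborg, Kolbein.
Vidar is living and takes 1/12.
Asgeir is living and takes 1/12.
Ingeborg predeceased; the 1/12 allotted to Ingeborg's branch passes to Ingeborg's issue by representation.
The 1/12 is divided into 2 equal shares of 1/24 among Gudrun, Frida.
Gudrun is living and takes 1/24.
Frida predeceased; the 1/24 allotted to Frida's branch passes to Frida's issue by representation.
The 1/24 is divided into 2 equal shares of 1/48 among Hallvard, Liv.
Hallvard is living and takes 1/48.
Liv is living and takes 1/48.
Kolbein predeceased; the 1/12 allotted to Kolbein's branch passes to Kolbein's issue by representation.
The 1/12 is divided into 3 equal shares of 1/36 among Brynja, Tove, Ragna.
Brynja is living and takes 1/36.
Tove is living and takes 1/36.
Ragna is living and takes 1/36.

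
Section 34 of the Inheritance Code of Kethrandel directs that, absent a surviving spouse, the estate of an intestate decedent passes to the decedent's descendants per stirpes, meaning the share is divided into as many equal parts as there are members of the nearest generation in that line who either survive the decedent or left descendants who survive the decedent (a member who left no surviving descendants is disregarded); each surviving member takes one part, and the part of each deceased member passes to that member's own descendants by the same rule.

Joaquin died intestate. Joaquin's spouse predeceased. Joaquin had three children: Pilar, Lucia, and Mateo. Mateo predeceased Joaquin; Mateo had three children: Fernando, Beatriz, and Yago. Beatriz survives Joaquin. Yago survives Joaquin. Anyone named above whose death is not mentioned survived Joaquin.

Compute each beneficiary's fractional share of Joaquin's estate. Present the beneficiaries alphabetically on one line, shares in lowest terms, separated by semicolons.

There is no surviving spouse, so the entire estate passes to Joaquin's descendants per stirpes.
The estate is divided into 3 equal shares of 1/3 among Pilar, Lucia, Mateo.
Pilar is living and takes 1/3.
Lucia is living and takes 1/3.
Mateo predeceased; the 1/3 allotted to Mateo's branch passes to Mateo's issue by representation.
The 1/3 is divided into 3 equal shares of 1/9 among Fernando, Beatriz, Yago.
Fernando is living and takes 1/9.
Beatriz is living and takes 1/9.
Yago is living and takes 1/9.

Beatriz 1/9; Fernando 1/9; Lucia 1/3; Pilar 1/3; Yago 1/9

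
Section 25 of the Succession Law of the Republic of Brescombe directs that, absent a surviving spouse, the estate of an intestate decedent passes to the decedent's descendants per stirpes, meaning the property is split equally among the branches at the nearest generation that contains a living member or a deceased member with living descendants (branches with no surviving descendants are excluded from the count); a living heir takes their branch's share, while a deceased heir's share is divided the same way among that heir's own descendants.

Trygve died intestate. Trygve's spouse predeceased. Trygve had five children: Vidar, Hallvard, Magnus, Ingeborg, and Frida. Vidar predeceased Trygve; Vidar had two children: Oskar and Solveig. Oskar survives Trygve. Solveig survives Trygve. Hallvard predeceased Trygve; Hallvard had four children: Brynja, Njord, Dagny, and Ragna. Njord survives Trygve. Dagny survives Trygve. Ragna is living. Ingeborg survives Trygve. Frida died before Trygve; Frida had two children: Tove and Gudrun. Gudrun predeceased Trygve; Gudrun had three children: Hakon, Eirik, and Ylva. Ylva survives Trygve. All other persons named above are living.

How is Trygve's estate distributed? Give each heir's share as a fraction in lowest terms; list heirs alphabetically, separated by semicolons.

There is no surviving spouse, so the entire estate passes to Trygve's descendants per stirpes.
The estate is divided into 5 equal shares of 1/5 among Vidar, Hallvard, Magnus, Ingeborg, Frida.
Vidar predeceased; the 1/5 allotted to Vidar's branch passes to Vidar's issue by representation.
The 1/5 is divided into 2 equal shares of 1/10 among Oskar, Solveig.
Oskar is living and takes 1/10.
Solveig is living and takes 1/10.
Hallvard predeceased; the 1/5 allotted to Hallvard's branch passes to Hallvard's issue by representation.
The 1/5 is divided into 4 equal shares of 1/20 among Brynja, Njord, Dagny, Ragna.
Brynja is living and takes 1/20.
Njord is living and takes 1/20.
Dagny is living and takes 1/20.
Ragna is living and takes 1/20.
Magnus is living and takes 1/5.
Ingeborg is living and takes 1/5.
Frida predeceased; the 1/5 allotted to Frida's branch passes to Frida's issue by representation.
The 1/5 is divided into 2 equal shares of 1/10 among Tove, Gudrun.
Tove is living and takes 1/10.
Gudrun predeceased; the 1/10 allotted to Gudrun's branch passes to Gudrun's issue by representation.
The 1/10 is divided into 3 equal shares of 1/30 among Hakon, Eirik, Ylva.
Hakon is living and takes 1/30.
Eirik is living and takes 1/30.
Ylva is living and takes 1/30.

Brynja 1/20; Dagny 1/20; Eirik 1/30; Hakon 1/30; Ingeborg 1/5; Magnus 1/5; Njord 1/20; Oskar 1/10; Ragna 1/20; Solveig 1/10; Tove 1/10; Ylva 1/30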